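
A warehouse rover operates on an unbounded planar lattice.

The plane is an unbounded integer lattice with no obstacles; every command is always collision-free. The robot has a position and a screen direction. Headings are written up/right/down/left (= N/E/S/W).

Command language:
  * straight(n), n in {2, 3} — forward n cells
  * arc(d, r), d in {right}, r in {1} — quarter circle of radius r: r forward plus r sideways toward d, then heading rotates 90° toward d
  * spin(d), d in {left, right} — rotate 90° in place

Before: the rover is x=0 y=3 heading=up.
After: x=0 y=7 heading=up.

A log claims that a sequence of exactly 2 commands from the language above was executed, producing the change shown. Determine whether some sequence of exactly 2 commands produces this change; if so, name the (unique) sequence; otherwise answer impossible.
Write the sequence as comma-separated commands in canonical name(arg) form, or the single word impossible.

straight(2), straight(2)

key: still facing N at the end — nothing in the sequence rotates
t0: x=0 y=3 heading=up
1. straight(2) → x=0 y=5 heading=up
2. straight(2) → x=0 y=7 heading=up
no rival 2-sequence matches.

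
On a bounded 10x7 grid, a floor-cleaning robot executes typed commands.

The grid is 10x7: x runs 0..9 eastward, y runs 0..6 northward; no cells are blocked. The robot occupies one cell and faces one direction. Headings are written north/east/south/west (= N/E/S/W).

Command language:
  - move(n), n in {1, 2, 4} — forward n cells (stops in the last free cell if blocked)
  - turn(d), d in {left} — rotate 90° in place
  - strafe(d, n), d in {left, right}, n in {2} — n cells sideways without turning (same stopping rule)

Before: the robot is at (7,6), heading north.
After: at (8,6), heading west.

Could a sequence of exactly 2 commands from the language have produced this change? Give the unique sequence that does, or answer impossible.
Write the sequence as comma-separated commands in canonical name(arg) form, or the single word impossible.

every 2-command combo misses the target.

impossible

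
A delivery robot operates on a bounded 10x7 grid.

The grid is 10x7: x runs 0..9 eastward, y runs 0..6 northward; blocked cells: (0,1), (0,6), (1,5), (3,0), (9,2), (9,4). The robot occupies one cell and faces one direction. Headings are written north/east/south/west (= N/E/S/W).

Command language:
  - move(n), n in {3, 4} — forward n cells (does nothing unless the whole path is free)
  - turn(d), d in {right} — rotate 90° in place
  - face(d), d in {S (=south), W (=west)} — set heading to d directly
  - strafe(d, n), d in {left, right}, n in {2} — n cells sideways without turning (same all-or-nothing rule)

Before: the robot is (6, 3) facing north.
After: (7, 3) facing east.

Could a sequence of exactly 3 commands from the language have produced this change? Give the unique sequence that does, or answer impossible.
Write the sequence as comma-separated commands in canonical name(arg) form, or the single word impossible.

key: running move(3) before strafe(left, 2) would end elsewhere — order is forced
initial: (6, 3) facing north
step 1 (strafe(left, 2)): (4, 3) facing north
step 2 (turn(right)): (4, 3) facing east
step 3 (move(3)): (7, 3) facing east
all 343 alternatives checked — unique.

strafe(left, 2), turn(right), move(3)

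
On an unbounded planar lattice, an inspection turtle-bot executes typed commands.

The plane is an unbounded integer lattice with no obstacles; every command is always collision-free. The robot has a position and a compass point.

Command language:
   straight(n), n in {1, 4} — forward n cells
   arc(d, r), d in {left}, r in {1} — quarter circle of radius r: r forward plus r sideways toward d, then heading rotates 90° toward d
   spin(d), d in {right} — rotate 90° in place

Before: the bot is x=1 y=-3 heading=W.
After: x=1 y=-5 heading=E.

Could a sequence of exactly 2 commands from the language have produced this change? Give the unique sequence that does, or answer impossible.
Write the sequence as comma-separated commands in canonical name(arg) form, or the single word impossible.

key: cell and facing (now E) both changed — the 2 commands mix motion and turning
from: x=1 y=-3 heading=W
1. arc(left, 1) → x=0 y=-4 heading=S
2. arc(left, 1) → x=1 y=-5 heading=E
all 16 alternatives checked — unique.

arc(left, 1), arc(left, 1)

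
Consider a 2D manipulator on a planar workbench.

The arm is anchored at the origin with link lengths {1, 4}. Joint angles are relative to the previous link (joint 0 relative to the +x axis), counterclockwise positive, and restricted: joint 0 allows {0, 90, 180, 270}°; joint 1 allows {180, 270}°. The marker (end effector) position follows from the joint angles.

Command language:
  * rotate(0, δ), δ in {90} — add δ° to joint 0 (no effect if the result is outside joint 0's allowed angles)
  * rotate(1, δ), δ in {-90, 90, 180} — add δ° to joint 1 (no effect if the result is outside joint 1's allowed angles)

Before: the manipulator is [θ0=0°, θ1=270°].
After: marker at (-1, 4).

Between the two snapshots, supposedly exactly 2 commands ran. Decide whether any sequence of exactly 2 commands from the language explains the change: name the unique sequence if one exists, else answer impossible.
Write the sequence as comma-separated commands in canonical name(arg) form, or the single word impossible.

rotate(0, 90), rotate(0, 90)

t0: [θ0=0°, θ1=270°]
1. rotate(0, 90) → [θ0=90°, θ1=270°]
2. rotate(0, 90) → [θ0=180°, θ1=270°]
no rival 2-sequence matches.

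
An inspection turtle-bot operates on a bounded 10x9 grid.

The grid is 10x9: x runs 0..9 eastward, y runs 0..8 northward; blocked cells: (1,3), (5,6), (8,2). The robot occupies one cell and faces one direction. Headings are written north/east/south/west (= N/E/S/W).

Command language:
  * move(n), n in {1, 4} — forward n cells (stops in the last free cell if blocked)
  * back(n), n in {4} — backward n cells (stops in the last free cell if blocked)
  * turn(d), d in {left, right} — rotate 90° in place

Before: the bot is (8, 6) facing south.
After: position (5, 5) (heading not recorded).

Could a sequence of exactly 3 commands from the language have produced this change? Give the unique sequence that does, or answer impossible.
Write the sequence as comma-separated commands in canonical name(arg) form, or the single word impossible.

impossible

all 125 sequences checked — none match.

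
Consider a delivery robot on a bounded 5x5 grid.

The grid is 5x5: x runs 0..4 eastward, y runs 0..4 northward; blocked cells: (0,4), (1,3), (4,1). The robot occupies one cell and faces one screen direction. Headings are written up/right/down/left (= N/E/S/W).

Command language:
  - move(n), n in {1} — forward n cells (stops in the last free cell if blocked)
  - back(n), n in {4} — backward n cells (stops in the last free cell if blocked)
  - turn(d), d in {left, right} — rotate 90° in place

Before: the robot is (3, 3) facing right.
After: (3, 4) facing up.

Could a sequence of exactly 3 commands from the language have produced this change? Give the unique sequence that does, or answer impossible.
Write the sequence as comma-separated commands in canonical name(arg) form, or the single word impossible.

key: the second move(1) runs into the grid edge before its full distance
begin: (3, 3) facing right
[1] after turn(left): (3, 3) facing up
[2] after move(1): (3, 4) facing up
[3] after move(1): (3, 4) facing up
no other 3-command option fits: unique.

turn(left), move(1), move(1)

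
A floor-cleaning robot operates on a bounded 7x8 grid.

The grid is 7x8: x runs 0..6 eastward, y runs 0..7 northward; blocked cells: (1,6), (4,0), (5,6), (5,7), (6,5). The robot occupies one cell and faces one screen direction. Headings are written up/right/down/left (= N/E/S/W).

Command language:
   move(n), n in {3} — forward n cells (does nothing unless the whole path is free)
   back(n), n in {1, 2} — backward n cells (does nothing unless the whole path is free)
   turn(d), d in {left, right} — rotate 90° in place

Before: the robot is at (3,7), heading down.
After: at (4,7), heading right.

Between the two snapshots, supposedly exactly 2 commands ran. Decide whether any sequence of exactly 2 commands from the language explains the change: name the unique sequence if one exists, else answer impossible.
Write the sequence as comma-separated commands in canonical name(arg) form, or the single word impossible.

impossible

all 25 sequences checked — none match.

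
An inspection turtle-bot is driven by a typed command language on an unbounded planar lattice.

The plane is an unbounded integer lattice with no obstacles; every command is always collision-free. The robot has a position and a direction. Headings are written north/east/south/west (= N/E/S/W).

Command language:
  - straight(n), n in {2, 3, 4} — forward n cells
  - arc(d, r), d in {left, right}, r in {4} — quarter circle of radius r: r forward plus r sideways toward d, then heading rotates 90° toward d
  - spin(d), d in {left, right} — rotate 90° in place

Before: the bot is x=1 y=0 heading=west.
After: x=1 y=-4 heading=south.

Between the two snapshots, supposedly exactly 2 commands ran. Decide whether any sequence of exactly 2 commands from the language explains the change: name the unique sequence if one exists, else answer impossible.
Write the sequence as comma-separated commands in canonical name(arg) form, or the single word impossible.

key: running straight(4) before spin(left) would end elsewhere — order is forced
start: x=1 y=0 heading=west
step 1 (spin(left)): x=1 y=0 heading=south
step 2 (straight(4)): x=1 y=-4 heading=south
all 49 alternatives checked — unique.

spin(left), straight(4)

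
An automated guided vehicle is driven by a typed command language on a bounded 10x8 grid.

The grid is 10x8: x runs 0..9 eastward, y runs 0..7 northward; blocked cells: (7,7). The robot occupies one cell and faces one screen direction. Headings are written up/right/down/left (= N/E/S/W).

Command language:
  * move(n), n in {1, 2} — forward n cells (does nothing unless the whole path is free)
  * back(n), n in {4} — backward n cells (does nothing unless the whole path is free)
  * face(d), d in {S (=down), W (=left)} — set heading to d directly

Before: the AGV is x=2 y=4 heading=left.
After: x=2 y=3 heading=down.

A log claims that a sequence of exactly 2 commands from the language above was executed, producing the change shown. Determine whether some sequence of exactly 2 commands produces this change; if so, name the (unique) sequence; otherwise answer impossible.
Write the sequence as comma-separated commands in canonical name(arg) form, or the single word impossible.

face(S), move(1)

key: running move(1) before face(S) would end elsewhere — order is forced
start: x=2 y=4 heading=left
1. face(S) → x=2 y=4 heading=down
2. move(1) → x=2 y=3 heading=down
no other 2-command option fits: unique.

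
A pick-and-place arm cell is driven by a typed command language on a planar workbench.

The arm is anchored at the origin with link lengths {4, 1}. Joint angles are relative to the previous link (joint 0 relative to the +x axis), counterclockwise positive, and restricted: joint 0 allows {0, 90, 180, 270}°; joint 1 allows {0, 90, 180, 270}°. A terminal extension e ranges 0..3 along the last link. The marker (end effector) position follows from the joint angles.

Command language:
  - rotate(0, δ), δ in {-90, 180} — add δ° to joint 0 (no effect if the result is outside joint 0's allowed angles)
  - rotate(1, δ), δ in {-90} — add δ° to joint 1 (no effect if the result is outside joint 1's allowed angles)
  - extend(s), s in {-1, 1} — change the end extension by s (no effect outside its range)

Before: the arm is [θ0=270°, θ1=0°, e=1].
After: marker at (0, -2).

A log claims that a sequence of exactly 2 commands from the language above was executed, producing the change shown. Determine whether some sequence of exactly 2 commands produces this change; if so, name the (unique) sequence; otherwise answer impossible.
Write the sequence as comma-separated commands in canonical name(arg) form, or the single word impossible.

start: [θ0=270°, θ1=0°, e=1]
t=1 rotate(1, -90) ⇒ [θ0=270°, θ1=270°, e=1]
t=2 rotate(1, -90) ⇒ [θ0=270°, θ1=180°, e=1]
no rival 2-sequence matches.

rotate(1, -90), rotate(1, -90)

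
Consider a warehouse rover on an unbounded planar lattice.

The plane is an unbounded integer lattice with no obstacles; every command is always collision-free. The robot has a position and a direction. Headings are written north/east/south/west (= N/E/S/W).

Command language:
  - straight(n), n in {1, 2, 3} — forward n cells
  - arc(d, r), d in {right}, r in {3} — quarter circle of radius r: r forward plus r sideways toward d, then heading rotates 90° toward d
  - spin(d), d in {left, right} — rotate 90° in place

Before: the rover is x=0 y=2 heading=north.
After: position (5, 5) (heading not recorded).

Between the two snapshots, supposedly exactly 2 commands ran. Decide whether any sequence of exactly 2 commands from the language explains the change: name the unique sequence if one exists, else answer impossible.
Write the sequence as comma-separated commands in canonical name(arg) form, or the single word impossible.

key: running straight(2) before arc(right, 3) would end elsewhere — order is forced
initial: x=0 y=2 heading=north
[1] after arc(right, 3): x=3 y=5 heading=east
[2] after straight(2): x=5 y=5 heading=east
uniquely the one of 36 2-step routes that fits.

arc(right, 3), straight(2)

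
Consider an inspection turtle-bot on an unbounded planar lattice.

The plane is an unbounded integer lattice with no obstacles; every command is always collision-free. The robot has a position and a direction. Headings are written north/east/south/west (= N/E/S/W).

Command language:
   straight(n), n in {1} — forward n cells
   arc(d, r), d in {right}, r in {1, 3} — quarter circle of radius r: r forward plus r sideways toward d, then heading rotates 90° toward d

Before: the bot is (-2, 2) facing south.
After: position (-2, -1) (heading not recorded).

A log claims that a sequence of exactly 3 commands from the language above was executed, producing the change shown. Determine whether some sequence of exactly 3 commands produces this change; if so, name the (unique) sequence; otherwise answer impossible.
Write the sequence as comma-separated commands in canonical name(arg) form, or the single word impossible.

straight(1), straight(1), straight(1)

t0: (-2, 2) facing south
step 1 (straight(1)): (-2, 1) facing south
step 2 (straight(1)): (-2, 0) facing south
step 3 (straight(1)): (-2, -1) facing south
uniquely the one of 27 3-step routes that fits.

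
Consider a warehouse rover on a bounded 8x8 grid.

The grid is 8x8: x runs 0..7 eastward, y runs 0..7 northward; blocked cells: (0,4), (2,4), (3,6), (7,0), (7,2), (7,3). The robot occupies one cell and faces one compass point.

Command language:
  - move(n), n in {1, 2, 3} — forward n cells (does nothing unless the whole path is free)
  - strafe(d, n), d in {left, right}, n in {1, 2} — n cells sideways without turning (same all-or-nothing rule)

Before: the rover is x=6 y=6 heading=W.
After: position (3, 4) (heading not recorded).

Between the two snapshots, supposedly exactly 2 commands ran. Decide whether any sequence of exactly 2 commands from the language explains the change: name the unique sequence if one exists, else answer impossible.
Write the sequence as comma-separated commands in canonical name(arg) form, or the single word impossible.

strafe(left, 2), move(3)

key: order matters: swapping strafe(left, 2) and move(3) lands elsewhere
begin: x=6 y=6 heading=W
t=1 strafe(left, 2) ⇒ x=6 y=4 heading=W
t=2 move(3) ⇒ x=3 y=4 heading=W
all 49 alternatives checked — unique.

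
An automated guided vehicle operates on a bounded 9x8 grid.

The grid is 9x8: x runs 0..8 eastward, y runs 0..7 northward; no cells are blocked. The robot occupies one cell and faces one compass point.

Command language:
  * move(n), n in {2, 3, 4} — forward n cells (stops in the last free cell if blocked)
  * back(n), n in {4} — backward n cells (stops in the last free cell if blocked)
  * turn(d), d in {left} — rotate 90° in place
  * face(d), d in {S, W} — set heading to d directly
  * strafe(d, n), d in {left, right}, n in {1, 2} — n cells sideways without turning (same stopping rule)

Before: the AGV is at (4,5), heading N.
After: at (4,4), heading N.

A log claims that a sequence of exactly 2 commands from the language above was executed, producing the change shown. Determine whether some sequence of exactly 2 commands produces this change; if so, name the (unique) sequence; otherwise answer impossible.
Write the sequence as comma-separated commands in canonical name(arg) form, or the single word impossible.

back(4), move(3)

key: still facing N at the end — nothing in the sequence rotates
begin: at (4,5), heading N
t=1 back(4) ⇒ at (4,1), heading N
t=2 move(3) ⇒ at (4,4), heading N
no other 2-command option fits: unique.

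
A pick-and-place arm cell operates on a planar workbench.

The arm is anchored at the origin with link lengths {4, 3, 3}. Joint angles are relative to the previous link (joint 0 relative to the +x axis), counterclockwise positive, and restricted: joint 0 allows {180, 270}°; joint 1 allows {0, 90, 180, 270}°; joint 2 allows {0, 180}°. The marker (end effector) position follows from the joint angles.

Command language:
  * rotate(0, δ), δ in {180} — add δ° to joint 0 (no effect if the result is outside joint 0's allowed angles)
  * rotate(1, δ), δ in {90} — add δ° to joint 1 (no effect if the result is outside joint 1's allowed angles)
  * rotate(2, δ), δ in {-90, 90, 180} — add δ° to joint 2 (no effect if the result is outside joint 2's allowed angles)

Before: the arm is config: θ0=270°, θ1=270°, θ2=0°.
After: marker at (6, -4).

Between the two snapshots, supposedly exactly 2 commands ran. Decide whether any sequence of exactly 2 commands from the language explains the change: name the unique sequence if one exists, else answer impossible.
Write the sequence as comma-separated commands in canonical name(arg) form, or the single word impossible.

rotate(1, 90), rotate(1, 90)

from: config: θ0=270°, θ1=270°, θ2=0°
t=1 rotate(1, 90) ⇒ config: θ0=270°, θ1=0°, θ2=0°
t=2 rotate(1, 90) ⇒ config: θ0=270°, θ1=90°, θ2=0°
all 25 alternatives checked — unique.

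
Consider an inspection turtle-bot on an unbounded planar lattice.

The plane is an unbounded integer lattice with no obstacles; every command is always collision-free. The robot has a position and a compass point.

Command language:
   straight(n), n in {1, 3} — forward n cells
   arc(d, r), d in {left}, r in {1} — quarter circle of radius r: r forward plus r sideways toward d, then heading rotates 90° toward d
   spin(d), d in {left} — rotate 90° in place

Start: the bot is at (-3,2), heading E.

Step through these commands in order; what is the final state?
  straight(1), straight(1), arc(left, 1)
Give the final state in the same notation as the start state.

at (0,3), heading N

t0: at (-3,2), heading E
t=1 straight(1) ⇒ at (-2,2), heading E
t=2 straight(1) ⇒ at (-1,2), heading E
t=3 arc(left, 1) ⇒ at (0,3), heading N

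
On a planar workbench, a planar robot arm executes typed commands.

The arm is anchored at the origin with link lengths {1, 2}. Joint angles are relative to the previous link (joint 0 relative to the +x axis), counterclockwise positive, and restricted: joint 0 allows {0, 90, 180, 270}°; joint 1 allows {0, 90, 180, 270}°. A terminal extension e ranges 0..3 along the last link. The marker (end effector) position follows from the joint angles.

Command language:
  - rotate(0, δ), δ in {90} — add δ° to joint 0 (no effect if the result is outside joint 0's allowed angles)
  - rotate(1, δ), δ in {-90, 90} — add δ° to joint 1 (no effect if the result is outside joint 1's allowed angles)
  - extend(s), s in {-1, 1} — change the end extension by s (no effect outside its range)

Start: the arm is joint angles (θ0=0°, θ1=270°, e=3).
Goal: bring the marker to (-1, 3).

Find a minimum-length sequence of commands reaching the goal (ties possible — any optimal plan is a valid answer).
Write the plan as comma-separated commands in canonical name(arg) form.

from: joint angles (θ0=0°, θ1=270°, e=3)
1. extend(-1) → joint angles (θ0=0°, θ1=270°, e=2)
2. extend(-1) → joint angles (θ0=0°, θ1=270°, e=1)
3. rotate(0, 90) → joint angles (θ0=90°, θ1=270°, e=1)
4. rotate(0, 90) → joint angles (θ0=180°, θ1=270°, e=1)
no 3-step plan works, so 4 is optimal.

extend(-1), extend(-1), rotate(0, 90), rotate(0, 90)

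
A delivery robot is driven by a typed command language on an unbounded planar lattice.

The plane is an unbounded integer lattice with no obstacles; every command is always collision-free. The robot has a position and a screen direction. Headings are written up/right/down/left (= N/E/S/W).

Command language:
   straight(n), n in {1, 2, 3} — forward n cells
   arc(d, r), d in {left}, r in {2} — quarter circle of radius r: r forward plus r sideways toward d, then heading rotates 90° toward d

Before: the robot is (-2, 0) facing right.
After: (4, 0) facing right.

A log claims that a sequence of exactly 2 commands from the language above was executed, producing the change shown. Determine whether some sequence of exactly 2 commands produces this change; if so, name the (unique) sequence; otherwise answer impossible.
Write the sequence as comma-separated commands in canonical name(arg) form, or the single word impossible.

key: still facing E at the end — nothing in the sequence rotates
from: (-2, 0) facing right
[1] after straight(3): (1, 0) facing right
[2] after straight(3): (4, 0) facing right
all 16 alternatives checked — unique.

straight(3), straight(3)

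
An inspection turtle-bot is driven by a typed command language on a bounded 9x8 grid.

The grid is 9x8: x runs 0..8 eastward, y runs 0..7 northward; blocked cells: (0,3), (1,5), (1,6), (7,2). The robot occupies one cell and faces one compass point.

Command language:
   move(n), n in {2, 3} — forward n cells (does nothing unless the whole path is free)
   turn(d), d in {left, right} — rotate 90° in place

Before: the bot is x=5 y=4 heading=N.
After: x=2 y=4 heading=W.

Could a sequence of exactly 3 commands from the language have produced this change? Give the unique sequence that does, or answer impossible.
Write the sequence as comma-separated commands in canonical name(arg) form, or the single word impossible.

turn(left), move(3), move(3)

key: the second move(3) would leave the grid, so it does nothing
t0: x=5 y=4 heading=N
step 1 (turn(left)): x=5 y=4 heading=W
step 2 (move(3)): x=2 y=4 heading=W
step 3 (move(3)): x=2 y=4 heading=W
no rival 3-sequence matches.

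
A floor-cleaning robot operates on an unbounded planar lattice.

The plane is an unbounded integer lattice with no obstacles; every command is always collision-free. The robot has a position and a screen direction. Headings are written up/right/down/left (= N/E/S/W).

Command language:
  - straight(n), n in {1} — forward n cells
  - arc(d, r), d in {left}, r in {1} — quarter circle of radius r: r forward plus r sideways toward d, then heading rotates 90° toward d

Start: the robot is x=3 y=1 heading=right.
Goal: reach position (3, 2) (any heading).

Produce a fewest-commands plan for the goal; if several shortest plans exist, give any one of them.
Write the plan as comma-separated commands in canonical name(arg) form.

straight(1), arc(left, 1), arc(left, 1), arc(left, 1)

start: x=3 y=1 heading=right
t=1 straight(1) ⇒ x=4 y=1 heading=right
t=2 arc(left, 1) ⇒ x=5 y=2 heading=up
t=3 arc(left, 1) ⇒ x=4 y=3 heading=left
t=4 arc(left, 1) ⇒ x=3 y=2 heading=down
shorter routes all fall short; 4 is best.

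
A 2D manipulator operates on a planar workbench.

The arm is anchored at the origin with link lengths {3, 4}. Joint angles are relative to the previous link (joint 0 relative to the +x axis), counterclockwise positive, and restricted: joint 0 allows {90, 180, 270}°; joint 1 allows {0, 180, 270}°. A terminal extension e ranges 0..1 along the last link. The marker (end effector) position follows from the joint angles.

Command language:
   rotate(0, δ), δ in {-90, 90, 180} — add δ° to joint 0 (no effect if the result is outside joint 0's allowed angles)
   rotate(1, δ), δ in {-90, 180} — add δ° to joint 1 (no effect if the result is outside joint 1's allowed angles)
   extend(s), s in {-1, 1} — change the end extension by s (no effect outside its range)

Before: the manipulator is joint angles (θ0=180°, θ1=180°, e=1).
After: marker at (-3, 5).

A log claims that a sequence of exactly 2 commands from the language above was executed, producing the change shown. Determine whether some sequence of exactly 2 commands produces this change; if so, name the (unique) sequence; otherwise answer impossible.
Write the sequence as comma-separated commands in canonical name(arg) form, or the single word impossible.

rotate(1, 180), rotate(1, -90)

key: order matters: swapping rotate(1, 180) and rotate(1, -90) lands elsewhere
t0: joint angles (θ0=180°, θ1=180°, e=1)
step 1 (rotate(1, 180)): joint angles (θ0=180°, θ1=0°, e=1)
step 2 (rotate(1, -90)): joint angles (θ0=180°, θ1=270°, e=1)
all 49 alternatives checked — unique.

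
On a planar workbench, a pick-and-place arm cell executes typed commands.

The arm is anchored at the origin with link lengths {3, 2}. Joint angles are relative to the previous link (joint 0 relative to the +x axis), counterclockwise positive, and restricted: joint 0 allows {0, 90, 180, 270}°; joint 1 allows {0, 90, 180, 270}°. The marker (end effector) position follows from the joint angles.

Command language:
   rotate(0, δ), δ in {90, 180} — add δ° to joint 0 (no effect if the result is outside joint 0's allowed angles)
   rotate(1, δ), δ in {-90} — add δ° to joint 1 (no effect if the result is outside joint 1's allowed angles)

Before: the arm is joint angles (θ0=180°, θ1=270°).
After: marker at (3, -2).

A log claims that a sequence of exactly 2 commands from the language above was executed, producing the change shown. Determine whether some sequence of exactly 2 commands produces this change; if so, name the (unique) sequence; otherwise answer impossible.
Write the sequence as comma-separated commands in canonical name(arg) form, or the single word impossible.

begin: joint angles (θ0=180°, θ1=270°)
[1] after rotate(0, 90): joint angles (θ0=270°, θ1=270°)
[2] after rotate(0, 90): joint angles (θ0=0°, θ1=270°)
no rival 2-sequence matches.

rotate(0, 90), rotate(0, 90)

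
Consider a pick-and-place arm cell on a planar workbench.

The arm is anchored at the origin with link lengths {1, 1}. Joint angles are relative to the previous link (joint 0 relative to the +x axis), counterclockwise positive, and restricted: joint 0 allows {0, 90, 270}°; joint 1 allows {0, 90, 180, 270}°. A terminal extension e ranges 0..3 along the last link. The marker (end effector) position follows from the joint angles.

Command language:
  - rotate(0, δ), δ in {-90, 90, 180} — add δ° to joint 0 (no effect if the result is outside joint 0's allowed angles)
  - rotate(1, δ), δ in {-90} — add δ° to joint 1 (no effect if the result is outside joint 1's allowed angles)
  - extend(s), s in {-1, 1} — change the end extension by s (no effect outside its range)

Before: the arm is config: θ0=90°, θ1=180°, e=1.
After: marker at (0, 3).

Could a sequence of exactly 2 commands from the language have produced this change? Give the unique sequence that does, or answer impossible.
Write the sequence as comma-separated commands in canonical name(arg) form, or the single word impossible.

begin: config: θ0=90°, θ1=180°, e=1
t=1 rotate(1, -90) ⇒ config: θ0=90°, θ1=90°, e=1
t=2 rotate(1, -90) ⇒ config: θ0=90°, θ1=0°, e=1
uniquely the one of 36 2-step routes that fits.

rotate(1, -90), rotate(1, -90)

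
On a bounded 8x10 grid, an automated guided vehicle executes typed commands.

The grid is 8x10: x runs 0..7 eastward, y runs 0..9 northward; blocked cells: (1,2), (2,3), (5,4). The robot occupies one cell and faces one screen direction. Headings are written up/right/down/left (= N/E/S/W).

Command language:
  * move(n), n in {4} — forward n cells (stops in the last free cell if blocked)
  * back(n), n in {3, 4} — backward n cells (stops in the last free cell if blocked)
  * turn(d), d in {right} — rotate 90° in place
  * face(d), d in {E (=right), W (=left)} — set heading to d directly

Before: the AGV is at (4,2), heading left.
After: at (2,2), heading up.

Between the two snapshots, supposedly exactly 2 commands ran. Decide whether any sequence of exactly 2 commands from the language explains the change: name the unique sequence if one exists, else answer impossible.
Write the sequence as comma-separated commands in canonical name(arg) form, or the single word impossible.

key: move(4) is stopped early by the blocked cell at (1,2)
start: at (4,2), heading left
step 1 (move(4)): at (2,2), heading left
step 2 (turn(right)): at (2,2), heading up
uniquely the one of 36 2-step routes that fits.

move(4), turn(right)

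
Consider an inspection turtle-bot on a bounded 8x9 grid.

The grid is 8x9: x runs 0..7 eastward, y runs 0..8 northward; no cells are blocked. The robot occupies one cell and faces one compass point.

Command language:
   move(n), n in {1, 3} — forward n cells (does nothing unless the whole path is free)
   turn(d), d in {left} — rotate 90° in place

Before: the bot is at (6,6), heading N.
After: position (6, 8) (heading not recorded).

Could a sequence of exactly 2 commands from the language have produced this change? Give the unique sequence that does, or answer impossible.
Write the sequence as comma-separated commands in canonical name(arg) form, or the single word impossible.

move(1), move(1)

t0: at (6,6), heading N
[1] after move(1): at (6,7), heading N
[2] after move(1): at (6,8), heading N
all 9 alternatives checked — unique.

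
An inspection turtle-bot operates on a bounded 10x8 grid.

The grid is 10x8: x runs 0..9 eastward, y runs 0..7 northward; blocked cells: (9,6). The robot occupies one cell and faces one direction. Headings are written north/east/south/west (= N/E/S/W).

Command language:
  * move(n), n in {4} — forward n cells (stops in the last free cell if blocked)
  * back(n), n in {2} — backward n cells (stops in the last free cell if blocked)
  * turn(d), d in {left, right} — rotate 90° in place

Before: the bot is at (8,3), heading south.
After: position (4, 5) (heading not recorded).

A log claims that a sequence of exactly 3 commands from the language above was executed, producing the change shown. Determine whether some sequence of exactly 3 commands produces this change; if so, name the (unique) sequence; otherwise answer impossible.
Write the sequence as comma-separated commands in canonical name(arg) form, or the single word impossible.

key: running move(4) before back(2) would end elsewhere — order is forced
t0: at (8,3), heading south
[1] after back(2): at (8,5), heading south
[2] after turn(right): at (8,5), heading west
[3] after move(4): at (4,5), heading west
no other 3-command option fits: unique.

back(2), turn(right), move(4)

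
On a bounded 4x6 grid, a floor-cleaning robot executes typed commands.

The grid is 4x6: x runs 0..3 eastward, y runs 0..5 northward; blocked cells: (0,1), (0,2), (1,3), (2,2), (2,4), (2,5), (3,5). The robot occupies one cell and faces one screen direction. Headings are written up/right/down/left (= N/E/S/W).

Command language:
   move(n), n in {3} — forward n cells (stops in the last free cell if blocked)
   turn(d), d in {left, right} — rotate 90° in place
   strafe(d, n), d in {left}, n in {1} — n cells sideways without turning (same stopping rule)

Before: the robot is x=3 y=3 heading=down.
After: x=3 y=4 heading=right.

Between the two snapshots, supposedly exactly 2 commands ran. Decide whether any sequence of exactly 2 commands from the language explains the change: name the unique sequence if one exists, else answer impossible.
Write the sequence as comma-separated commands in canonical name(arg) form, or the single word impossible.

key: running strafe(left, 1) before turn(left) would end elsewhere — order is forced
initial: x=3 y=3 heading=down
t=1 turn(left) ⇒ x=3 y=3 heading=right
t=2 strafe(left, 1) ⇒ x=3 y=4 heading=right
uniquely the one of 16 2-step routes that fits.

turn(left), strafe(left, 1)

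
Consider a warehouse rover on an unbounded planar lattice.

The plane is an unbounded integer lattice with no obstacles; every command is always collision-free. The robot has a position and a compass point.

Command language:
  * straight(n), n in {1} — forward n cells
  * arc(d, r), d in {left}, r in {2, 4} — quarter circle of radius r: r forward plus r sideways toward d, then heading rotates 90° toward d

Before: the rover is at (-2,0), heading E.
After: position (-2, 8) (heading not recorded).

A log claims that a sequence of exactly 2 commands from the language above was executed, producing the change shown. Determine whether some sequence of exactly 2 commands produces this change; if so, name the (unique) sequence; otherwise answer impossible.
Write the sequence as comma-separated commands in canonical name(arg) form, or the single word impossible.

t0: at (-2,0), heading E
1. arc(left, 4) → at (2,4), heading N
2. arc(left, 4) → at (-2,8), heading W
no rival 2-sequence matches.

arc(left, 4), arc(left, 4)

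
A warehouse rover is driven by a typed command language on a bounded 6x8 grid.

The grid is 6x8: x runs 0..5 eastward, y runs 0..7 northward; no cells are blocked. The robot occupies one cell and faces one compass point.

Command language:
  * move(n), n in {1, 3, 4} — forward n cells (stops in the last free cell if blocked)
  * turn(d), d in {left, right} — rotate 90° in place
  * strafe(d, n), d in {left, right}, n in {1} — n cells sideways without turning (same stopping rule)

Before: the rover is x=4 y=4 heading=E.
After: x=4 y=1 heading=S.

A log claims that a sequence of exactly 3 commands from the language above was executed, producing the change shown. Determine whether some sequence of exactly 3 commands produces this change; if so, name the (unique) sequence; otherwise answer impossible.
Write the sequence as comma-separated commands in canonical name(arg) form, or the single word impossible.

key: order matters: swapping strafe(left, 1) and move(4) lands elsewhere
from: x=4 y=4 heading=E
1. strafe(left, 1) → x=4 y=5 heading=E
2. turn(right) → x=4 y=5 heading=S
3. move(4) → x=4 y=1 heading=S
uniquely the one of 343 3-step routes that fits.

strafe(left, 1), turn(right), move(4)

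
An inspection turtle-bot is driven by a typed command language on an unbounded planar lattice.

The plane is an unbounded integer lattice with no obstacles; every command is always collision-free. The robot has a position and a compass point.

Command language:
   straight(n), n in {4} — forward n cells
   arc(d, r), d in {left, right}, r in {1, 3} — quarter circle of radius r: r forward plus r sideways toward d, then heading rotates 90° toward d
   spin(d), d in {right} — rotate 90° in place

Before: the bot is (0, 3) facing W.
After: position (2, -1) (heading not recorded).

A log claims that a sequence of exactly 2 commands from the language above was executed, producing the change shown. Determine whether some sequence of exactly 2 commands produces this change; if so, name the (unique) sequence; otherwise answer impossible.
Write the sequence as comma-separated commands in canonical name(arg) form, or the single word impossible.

key: running arc(left, 3) before arc(left, 1) would end elsewhere — order is forced
t0: (0, 3) facing W
t=1 arc(left, 1) ⇒ (-1, 2) facing S
t=2 arc(left, 3) ⇒ (2, -1) facing E
uniquely the one of 36 2-step routes that fits.

arc(left, 1), arc(left, 3)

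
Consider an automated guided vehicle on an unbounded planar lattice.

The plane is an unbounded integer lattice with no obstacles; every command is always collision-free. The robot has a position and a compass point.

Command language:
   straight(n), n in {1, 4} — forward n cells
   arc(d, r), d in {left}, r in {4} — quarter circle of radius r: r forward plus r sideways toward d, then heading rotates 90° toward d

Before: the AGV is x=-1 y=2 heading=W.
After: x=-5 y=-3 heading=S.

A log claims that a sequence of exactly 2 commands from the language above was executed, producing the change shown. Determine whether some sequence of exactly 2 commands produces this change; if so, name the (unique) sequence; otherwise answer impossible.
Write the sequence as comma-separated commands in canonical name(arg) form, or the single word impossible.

arc(left, 4), straight(1)

key: cell and facing (now S) both changed — the 2 commands mix motion and turning
from: x=-1 y=2 heading=W
[1] after arc(left, 4): x=-5 y=-2 heading=S
[2] after straight(1): x=-5 y=-3 heading=S
no rival 2-sequence matches.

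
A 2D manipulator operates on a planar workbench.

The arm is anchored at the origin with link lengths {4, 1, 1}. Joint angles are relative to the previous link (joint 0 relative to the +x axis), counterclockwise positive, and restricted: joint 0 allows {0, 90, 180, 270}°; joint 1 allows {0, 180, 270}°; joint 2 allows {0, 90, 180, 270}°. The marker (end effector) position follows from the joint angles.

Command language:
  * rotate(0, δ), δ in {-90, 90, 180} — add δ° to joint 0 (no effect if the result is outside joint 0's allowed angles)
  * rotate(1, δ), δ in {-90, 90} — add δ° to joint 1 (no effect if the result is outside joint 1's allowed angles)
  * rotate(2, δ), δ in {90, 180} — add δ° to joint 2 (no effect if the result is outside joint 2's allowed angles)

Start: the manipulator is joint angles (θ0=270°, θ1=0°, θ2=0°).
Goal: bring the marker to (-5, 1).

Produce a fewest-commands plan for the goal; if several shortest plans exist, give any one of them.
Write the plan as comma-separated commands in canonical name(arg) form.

rotate(1, -90), rotate(2, 90), rotate(0, -90)

begin: joint angles (θ0=270°, θ1=0°, θ2=0°)
step 1 (rotate(1, -90)): joint angles (θ0=270°, θ1=270°, θ2=0°)
step 2 (rotate(2, 90)): joint angles (θ0=270°, θ1=270°, θ2=90°)
step 3 (rotate(0, -90)): joint angles (θ0=180°, θ1=270°, θ2=90°)
minimal: 3 command(s), checked below 3.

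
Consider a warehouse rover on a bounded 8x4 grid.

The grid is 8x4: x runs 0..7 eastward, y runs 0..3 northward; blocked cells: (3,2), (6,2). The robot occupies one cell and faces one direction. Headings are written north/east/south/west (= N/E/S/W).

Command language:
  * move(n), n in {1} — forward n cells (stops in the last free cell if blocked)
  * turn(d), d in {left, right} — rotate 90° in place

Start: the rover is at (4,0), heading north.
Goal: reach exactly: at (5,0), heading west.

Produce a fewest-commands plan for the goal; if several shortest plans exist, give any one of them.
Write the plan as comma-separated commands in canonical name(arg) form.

begin: at (4,0), heading north
[1] after turn(right): at (4,0), heading east
[2] after move(1): at (5,0), heading east
[3] after turn(right): at (5,0), heading south
[4] after turn(right): at (5,0), heading west
shorter routes all fall short; 4 is best.

turn(right), move(1), turn(right), turn(right)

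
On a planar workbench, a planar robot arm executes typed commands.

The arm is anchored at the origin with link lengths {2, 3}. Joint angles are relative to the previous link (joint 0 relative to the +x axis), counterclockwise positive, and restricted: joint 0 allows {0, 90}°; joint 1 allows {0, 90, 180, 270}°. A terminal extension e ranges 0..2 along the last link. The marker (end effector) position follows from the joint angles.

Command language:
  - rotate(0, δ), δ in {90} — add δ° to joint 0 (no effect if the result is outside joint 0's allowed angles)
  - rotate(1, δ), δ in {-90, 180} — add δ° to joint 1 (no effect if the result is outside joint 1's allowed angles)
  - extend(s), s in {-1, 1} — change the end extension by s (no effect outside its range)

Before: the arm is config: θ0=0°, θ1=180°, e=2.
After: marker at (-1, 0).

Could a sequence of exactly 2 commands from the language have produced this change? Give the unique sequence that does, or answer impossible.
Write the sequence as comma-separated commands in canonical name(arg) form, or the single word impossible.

initial: config: θ0=0°, θ1=180°, e=2
t=1 extend(-1) ⇒ config: θ0=0°, θ1=180°, e=1
t=2 extend(-1) ⇒ config: θ0=0°, θ1=180°, e=0
uniquely the one of 25 2-step routes that fits.

extend(-1), extend(-1)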